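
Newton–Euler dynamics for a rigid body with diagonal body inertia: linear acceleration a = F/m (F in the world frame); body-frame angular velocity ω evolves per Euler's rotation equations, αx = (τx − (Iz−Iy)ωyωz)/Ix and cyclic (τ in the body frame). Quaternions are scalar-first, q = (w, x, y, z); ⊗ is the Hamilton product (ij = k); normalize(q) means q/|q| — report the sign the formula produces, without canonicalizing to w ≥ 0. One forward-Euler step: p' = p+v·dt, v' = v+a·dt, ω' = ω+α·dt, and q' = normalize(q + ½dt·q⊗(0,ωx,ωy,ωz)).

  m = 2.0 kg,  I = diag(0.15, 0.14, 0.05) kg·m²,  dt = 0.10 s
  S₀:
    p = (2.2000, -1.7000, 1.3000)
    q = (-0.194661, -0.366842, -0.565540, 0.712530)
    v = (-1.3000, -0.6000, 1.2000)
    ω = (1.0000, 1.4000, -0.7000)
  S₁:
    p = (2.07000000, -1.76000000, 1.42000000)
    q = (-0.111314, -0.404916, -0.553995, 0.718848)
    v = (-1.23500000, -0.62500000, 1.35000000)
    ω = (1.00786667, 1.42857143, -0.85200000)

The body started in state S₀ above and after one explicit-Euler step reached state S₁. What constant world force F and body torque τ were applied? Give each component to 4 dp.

ω₁ − ω₀ = (0.00786667, 0.02857143, -0.15200000)
ω₀×(Iω₀) = (0.0882, -0.0700, -0.0140)
τ = I·(Δω/dt) + ω₀×(Iω₀) = (0.1000, -0.0300, -0.0900)
Δv = v₁−v₀ = (0.06500000, -0.02500000, 0.15000000)
m·(v₁−v₀)/dt = (1.3000, -0.5000, 3.0000)

F = (1.3000, -0.5000, 3.0000)
τ = (0.1000, -0.0300, -0.0900)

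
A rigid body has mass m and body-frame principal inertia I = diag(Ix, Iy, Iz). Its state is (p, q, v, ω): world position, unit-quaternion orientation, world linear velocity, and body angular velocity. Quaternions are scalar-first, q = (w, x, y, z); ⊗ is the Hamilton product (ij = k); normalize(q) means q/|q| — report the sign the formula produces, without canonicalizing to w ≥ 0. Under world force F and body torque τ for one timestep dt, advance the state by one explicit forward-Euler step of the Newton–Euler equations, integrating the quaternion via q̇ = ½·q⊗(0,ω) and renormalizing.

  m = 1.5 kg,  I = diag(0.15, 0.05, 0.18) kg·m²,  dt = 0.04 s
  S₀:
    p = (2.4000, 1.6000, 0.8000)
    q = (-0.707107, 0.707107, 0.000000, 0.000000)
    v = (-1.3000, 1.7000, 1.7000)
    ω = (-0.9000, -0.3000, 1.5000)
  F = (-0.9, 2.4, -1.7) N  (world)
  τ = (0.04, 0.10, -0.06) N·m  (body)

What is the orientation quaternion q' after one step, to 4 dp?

Hamilton product q⊗(0,ω) = (0.6363963, 0.6363963, -0.8485284, -1.2727926)
q' = normalize(q + ½dt·q⊗(0,ω)) = (-0.6939, 0.7194, -0.0170, -0.0254)

q' = (-0.6939, 0.7194, -0.0170, -0.0254)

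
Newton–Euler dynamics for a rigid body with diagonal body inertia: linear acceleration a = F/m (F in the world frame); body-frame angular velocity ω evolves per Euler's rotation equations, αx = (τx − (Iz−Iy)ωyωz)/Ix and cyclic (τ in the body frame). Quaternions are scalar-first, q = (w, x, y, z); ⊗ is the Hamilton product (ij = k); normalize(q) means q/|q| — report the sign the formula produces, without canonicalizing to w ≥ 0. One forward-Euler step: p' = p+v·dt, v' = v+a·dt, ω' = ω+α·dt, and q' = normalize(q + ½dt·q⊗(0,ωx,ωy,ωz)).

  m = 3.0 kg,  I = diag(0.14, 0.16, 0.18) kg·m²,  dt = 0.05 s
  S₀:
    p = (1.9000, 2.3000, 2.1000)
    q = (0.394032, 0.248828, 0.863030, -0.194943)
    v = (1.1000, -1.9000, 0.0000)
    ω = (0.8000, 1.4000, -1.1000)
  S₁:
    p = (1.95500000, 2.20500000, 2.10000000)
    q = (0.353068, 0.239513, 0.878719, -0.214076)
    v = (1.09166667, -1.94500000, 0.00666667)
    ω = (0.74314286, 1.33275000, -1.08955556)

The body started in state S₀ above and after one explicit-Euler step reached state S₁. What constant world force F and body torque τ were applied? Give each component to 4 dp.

Δv = v₁−v₀ = (-0.00833333, -0.04500000, 0.00666667)
m·(v₁−v₀)/dt = (-0.5000, -2.7000, 0.4000)
Δω = ω₁−ω₀ = (-0.05685714, -0.06725000, 0.01044444)
I·α + gyro = (-0.1900, -0.1800, 0.0600)

F = (-0.5000, -2.7000, 0.4000)
τ = (-0.1900, -0.1800, 0.0600)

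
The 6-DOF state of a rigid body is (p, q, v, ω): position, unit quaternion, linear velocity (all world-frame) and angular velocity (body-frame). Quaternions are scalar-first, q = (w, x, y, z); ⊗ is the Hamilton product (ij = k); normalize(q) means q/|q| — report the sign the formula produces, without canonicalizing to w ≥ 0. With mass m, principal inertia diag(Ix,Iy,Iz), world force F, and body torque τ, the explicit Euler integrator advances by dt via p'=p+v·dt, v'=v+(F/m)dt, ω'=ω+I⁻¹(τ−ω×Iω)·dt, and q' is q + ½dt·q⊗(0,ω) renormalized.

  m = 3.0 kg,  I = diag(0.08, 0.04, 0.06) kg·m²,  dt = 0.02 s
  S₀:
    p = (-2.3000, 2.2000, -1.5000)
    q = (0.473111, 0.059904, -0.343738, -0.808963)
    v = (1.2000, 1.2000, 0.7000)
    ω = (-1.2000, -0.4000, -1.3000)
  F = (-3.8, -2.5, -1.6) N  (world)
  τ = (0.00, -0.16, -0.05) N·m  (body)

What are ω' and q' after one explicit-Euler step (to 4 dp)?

gyro term ω×Iω = (0.0104, 0.0312, -0.0192)
(τ − ω×Iω)/I = (-0.1300, -4.7800, -0.5133)
ω' = ω + α·dt = (-1.2026, -0.4956, -1.3103)
q⊗(0,ω) = (-1.1172623, -0.4444590, 0.8593864, -1.0514915)
q + ½dt·q⊗(0,ω), renormalized = (0.4619, 0.0555, -0.3351, -0.8193)

ω' = (-1.2026, -0.4956, -1.3103)
q' = (0.4619, 0.0555, -0.3351, -0.8193)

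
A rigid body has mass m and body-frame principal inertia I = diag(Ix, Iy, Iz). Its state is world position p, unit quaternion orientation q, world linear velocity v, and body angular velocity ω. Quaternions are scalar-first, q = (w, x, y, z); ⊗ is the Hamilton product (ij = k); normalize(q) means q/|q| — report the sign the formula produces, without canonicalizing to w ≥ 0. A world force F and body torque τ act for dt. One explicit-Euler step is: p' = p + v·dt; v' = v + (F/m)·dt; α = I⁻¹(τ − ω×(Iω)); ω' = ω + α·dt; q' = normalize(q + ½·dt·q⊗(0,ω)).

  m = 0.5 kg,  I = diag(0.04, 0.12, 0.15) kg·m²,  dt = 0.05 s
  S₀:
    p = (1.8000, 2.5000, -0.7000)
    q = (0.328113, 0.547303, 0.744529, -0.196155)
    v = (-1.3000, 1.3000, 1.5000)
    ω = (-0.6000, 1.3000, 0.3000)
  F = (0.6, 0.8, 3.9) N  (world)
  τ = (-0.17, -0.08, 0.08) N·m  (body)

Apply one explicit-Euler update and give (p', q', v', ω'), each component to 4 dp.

a = (1.2000, 1.6000, 7.8000)
new position p' = (1.7350, 2.5650, -0.6250)
new velocity v' = (-1.2400, 1.3800, 1.8900)
ω×(Iω) gyroscopic = (0.0117, 0.0198, -0.0624)
angular accel α = (-4.5425, -0.8317, 0.9493)
ω + α·dt = (-0.8271, 1.2584, 0.3475)
2q̇ = q⊗(0,ω) = (-0.5806594, 0.2814924, 0.3800490, 1.2566452)
updated quaternion q' = (0.3134, 0.5540, 0.7535, -0.1646)

p' = (1.7350, 2.5650, -0.6250)
q' = (0.3134, 0.5540, 0.7535, -0.1646)
v' = (-1.2400, 1.3800, 1.8900)
ω' = (-0.8271, 1.2584, 0.3475)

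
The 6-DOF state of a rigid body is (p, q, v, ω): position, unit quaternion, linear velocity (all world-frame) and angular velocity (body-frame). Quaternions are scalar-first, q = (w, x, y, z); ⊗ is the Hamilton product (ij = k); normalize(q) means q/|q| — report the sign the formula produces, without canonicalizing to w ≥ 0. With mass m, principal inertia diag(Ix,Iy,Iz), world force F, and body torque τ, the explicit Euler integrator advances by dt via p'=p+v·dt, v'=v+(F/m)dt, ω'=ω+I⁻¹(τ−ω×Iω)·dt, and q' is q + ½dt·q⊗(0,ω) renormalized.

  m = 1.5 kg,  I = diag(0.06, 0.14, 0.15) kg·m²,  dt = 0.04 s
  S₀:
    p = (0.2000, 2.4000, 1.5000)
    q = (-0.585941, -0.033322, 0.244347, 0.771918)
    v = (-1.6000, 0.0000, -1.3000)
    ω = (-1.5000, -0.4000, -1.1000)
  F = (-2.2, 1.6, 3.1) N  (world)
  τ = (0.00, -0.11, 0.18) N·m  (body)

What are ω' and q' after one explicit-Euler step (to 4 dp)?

ω' = (-1.5029, -0.3890, -1.0648)
q' = (-0.5676, -0.0149, 0.2250, 0.7918)

precession coupling ω×(Iω) = (0.0044, -0.1485, 0.0480)
(τ − ω×Iω)/I = (-0.0733, 0.2750, 0.8800)
new body rate ω' = (-1.5029, -0.3890, -1.0648)
2q̇ = q⊗(0,ω) = (0.8968656, 0.9188970, -0.9601548, 1.0243844)
q' = normalize(q + ½dt·q⊗(0,ω)) = (-0.5676, -0.0149, 0.2250, 0.7918)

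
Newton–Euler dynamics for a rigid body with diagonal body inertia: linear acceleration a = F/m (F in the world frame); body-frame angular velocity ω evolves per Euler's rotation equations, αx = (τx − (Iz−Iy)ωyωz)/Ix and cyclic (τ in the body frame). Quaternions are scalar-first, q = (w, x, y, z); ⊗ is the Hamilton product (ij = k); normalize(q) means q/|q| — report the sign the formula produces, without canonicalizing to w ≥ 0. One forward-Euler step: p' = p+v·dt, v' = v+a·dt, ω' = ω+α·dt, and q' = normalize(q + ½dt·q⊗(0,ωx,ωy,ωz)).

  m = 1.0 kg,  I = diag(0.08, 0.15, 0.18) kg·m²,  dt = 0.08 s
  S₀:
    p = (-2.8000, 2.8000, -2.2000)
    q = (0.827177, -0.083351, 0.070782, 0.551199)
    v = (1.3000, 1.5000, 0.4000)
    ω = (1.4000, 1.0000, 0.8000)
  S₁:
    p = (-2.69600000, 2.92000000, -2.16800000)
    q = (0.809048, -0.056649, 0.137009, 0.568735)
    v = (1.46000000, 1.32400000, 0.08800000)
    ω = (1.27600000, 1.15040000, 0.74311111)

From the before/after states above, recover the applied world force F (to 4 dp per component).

Δv = v₁−v₀ = (0.16000000, -0.17600000, -0.31200000)
F = m·Δv/dt = (2.0000, -2.2000, -3.9000)

F = (2.0000, -2.2000, -3.9000)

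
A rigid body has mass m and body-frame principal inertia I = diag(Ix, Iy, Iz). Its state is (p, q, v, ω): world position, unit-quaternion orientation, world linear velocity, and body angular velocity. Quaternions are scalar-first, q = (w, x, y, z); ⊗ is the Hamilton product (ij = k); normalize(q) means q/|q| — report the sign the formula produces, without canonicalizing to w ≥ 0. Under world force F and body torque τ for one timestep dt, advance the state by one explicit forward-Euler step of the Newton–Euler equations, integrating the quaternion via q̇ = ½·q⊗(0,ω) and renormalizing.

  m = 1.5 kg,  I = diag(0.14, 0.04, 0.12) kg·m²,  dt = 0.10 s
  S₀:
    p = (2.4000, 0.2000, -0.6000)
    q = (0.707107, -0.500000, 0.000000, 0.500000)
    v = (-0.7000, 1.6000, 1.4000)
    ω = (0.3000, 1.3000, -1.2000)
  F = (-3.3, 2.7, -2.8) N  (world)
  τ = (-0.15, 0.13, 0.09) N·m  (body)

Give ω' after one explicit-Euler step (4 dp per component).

α = I⁻¹(τ − ω×Iω) = (-0.1800, 3.4300, 1.0750)
new body rate ω' = (0.2820, 1.6430, -1.0925)

ω' = (0.2820, 1.6430, -1.0925)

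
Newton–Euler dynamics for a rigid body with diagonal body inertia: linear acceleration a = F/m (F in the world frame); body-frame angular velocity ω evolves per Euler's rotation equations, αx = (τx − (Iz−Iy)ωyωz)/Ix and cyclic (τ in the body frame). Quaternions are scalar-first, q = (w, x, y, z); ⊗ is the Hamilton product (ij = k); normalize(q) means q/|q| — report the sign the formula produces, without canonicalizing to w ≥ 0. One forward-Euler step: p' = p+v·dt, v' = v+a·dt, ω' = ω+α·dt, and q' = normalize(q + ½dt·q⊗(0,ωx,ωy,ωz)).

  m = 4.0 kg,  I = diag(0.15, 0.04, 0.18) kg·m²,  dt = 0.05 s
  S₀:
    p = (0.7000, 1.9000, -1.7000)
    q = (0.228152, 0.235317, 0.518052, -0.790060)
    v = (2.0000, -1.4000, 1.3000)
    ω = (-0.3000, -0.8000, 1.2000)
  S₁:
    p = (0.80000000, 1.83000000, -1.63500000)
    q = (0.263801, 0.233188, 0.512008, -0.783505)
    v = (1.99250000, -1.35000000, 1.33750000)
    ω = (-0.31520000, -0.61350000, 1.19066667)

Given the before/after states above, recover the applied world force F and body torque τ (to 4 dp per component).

F = (-0.6000, 4.0000, 3.0000)
τ = (-0.1800, 0.1600, -0.0600)

rate change Δω = (-0.01520000, 0.18650000, -0.00933333)
ω₀×(Iω₀) = (-0.1344, 0.0108, -0.0264)
τ = I·(Δω/dt) + ω₀×(Iω₀) = (-0.1800, 0.1600, -0.0600)
v₁ − v₀ = (-0.00750000, 0.05000000, 0.03750000)
m·(v₁−v₀)/dt = (-0.6000, 4.0000, 3.0000)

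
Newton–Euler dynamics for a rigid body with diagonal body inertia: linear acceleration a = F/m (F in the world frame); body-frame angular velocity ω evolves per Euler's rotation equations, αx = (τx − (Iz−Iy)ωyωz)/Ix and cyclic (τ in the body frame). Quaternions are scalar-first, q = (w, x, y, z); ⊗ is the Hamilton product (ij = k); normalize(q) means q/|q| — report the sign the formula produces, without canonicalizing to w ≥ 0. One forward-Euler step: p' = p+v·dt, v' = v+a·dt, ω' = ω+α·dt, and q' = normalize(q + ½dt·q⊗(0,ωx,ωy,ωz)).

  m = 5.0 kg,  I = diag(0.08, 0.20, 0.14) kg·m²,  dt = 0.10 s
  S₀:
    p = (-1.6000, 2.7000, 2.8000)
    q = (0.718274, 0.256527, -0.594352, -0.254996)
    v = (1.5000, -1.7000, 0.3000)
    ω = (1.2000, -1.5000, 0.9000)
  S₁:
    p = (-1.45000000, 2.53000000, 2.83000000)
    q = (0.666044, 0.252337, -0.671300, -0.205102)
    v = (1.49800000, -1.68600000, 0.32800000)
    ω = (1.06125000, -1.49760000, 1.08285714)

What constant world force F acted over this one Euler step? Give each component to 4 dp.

F = (-0.1000, 0.7000, 1.4000)

velocity change Δv = (-0.00200000, 0.01400000, 0.02800000)
applied force F = (-0.1000, 0.7000, 1.4000)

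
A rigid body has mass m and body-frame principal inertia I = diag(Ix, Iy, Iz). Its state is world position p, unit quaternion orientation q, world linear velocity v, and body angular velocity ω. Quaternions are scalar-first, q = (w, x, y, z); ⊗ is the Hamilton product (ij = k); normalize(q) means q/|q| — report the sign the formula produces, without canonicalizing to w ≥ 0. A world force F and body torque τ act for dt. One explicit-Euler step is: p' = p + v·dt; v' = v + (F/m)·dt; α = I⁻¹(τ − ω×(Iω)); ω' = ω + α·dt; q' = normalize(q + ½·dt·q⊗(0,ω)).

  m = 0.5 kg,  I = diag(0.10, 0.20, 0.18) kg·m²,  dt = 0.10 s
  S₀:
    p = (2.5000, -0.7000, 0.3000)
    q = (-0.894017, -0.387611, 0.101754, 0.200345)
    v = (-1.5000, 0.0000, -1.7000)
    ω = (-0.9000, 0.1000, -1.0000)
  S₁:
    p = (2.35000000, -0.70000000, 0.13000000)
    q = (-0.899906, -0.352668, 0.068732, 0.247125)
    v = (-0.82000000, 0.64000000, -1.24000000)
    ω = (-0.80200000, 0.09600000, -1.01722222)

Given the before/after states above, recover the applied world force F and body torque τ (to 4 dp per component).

F = (3.4000, 3.2000, 2.3000)
τ = (0.1000, -0.0800, -0.0400)

ω₁ − ω₀ = (0.09800000, -0.00400000, -0.01722222)
gyro term ω₀×Iω₀ = (0.0020, -0.0720, -0.0090)
I·α + gyro = (0.1000, -0.0800, -0.0400)
velocity change Δv = (0.68000000, 0.64000000, 0.46000000)
applied force F = (3.4000, 3.2000, 2.3000)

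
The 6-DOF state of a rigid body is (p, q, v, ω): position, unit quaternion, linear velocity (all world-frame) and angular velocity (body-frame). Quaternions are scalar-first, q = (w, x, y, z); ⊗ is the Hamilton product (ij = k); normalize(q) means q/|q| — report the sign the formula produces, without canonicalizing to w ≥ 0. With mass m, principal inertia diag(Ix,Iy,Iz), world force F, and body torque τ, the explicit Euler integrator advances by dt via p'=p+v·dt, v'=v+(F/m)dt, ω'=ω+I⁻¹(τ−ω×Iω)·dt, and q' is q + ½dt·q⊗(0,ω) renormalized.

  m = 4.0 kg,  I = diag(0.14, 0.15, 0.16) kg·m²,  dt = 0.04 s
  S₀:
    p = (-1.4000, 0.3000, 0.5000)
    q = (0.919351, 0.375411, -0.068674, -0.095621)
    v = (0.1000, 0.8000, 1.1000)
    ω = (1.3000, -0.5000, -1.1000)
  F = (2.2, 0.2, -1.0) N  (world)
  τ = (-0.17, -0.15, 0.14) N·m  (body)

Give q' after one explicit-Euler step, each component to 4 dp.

Hamilton product q⊗(0,ω) = (-0.6275544, 1.2228872, -0.1710307, -1.1097154)
q' = normalize(q + ½dt·q⊗(0,ω)) = (0.9062, 0.3996, -0.0720, -0.1177)

q' = (0.9062, 0.3996, -0.0720, -0.1177)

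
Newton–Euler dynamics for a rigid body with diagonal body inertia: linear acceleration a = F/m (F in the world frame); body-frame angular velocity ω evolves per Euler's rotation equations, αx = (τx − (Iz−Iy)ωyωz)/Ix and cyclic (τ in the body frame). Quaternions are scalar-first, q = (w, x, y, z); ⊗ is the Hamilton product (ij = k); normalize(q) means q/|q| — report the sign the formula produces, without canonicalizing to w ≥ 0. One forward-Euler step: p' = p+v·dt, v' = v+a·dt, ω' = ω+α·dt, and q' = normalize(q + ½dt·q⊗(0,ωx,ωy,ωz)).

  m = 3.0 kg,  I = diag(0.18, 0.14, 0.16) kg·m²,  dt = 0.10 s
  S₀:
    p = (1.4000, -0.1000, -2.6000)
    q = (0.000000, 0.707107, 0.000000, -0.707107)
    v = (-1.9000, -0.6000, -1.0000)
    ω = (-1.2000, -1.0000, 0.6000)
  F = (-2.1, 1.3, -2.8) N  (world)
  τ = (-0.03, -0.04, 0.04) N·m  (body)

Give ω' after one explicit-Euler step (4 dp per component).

ω' = (-1.2100, -1.0183, 0.6550)

gyro term ω×Iω = (-0.0120, -0.0144, -0.0480)
(τ − ω×Iω)/I = (-0.1000, -0.1829, 0.5500)
ω + α·dt = (-1.2100, -1.0183, 0.6550)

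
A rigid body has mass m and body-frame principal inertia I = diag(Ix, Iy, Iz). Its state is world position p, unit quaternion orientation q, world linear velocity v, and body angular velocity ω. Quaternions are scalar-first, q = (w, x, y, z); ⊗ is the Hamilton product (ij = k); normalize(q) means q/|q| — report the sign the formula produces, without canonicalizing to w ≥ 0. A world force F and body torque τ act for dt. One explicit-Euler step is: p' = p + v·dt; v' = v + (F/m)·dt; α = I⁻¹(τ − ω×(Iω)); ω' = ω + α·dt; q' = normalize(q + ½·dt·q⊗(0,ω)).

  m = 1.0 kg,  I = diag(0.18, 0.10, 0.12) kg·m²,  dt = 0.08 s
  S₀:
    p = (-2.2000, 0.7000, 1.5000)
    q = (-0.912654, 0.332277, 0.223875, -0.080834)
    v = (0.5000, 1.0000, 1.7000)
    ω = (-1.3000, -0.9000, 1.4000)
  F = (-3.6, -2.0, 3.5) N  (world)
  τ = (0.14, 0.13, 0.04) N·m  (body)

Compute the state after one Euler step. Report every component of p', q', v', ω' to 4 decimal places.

p' = (-2.1600, 0.7800, 1.6360)
q' = (-0.8797, 0.3880, 0.2415, -0.1318)
v' = (0.2120, 0.8400, 1.9800)
ω' = (-1.2266, -0.7086, 1.4891)

α = I⁻¹(τ − ω×Iω) = (0.9178, 2.3920, 1.1133)
ω + α·dt = (-1.2266, -0.7086, 1.4891)
2q̇ = q⊗(0,ω) = (0.7466152, 1.4271246, 0.4612850, -1.2857274)
q + ½dt·q⊗(0,ω), renormalized = (-0.8797, 0.3880, 0.2415, -0.1318)
p' = p + v·dt = (-2.1600, 0.7800, 1.6360)
v + (F/m)dt = (0.2120, 0.8400, 1.9800)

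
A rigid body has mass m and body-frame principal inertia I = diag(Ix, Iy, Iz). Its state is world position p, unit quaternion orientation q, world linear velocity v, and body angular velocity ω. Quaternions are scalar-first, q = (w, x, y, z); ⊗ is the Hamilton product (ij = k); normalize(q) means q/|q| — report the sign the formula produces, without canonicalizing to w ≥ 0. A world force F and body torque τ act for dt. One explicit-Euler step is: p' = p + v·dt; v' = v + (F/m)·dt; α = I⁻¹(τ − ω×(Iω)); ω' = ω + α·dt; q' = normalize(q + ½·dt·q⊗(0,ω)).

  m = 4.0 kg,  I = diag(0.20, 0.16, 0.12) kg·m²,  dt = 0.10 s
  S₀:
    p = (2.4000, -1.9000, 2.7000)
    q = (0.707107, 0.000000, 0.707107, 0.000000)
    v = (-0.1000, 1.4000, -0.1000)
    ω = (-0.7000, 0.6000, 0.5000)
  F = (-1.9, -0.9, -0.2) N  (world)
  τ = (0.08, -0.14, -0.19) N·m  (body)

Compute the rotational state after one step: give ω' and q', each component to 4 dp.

(τ − ω×Iω)/I = (0.4600, -0.7000, -1.7233)
ω' = ω + α·dt = (-0.6540, 0.5300, 0.3277)
q⊗(0,ω) = (-0.4242642, -0.1414214, 0.4242642, 0.8485284)
updated quaternion q' = (0.6850, -0.0071, 0.7273, 0.0424)

ω' = (-0.6540, 0.5300, 0.3277)
q' = (0.6850, -0.0071, 0.7273, 0.0424)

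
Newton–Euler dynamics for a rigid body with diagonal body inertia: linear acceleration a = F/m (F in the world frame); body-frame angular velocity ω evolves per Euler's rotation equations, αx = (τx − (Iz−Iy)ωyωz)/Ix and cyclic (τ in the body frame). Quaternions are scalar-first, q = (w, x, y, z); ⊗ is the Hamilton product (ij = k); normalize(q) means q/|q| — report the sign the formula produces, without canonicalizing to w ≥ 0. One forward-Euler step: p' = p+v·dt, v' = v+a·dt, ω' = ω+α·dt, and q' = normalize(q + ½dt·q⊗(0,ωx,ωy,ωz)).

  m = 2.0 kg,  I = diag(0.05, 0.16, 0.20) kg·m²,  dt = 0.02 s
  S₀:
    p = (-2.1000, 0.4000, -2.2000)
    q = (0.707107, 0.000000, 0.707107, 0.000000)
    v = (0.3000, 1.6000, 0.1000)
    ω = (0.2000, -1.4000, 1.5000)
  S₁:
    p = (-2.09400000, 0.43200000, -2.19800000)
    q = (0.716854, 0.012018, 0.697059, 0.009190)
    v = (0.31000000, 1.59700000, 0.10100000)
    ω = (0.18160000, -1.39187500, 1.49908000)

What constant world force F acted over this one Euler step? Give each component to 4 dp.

F = (1.0000, -0.3000, 0.1000)

Δv = v₁−v₀ = (0.01000000, -0.00300000, 0.00100000)
applied force F = (1.0000, -0.3000, 0.1000)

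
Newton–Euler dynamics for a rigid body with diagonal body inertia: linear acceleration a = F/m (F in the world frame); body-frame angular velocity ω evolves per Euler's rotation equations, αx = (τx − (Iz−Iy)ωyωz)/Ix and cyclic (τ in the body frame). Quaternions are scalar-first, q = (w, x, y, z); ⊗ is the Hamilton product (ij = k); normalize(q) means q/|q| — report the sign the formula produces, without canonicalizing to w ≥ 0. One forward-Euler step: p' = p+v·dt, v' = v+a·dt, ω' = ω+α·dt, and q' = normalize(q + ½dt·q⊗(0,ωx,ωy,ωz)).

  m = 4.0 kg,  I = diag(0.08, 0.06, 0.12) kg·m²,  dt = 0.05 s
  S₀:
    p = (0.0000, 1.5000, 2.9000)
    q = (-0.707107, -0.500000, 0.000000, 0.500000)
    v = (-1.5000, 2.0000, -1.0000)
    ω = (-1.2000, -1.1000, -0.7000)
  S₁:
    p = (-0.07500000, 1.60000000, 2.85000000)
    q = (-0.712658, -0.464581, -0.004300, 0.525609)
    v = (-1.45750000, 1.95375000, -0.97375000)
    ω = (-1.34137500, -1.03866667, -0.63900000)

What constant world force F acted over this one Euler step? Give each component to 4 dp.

velocity change Δv = (0.04250000, -0.04625000, 0.02625000)
applied force F = (3.4000, -3.7000, 2.1000)

F = (3.4000, -3.7000, 2.1000)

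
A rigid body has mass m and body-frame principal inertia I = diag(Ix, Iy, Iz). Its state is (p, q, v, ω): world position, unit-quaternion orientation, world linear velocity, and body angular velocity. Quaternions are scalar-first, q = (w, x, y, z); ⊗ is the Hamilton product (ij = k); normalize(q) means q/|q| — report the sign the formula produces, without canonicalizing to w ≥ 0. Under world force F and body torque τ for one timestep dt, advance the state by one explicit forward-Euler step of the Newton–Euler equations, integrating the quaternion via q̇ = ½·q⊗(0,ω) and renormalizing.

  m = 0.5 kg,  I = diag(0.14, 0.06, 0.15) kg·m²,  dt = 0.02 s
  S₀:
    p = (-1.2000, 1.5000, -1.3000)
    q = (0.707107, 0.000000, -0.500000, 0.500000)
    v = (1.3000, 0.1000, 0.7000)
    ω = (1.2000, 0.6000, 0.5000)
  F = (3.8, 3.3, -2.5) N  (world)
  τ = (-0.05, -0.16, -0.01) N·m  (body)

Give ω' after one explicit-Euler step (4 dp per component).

ω×(Iω) gyroscopic = (0.0270, -0.0060, -0.0576)
(τ − ω×Iω)/I = (-0.5500, -2.5667, 0.3173)
new body rate ω' = (1.1890, 0.5487, 0.5063)

ω' = (1.1890, 0.5487, 0.5063)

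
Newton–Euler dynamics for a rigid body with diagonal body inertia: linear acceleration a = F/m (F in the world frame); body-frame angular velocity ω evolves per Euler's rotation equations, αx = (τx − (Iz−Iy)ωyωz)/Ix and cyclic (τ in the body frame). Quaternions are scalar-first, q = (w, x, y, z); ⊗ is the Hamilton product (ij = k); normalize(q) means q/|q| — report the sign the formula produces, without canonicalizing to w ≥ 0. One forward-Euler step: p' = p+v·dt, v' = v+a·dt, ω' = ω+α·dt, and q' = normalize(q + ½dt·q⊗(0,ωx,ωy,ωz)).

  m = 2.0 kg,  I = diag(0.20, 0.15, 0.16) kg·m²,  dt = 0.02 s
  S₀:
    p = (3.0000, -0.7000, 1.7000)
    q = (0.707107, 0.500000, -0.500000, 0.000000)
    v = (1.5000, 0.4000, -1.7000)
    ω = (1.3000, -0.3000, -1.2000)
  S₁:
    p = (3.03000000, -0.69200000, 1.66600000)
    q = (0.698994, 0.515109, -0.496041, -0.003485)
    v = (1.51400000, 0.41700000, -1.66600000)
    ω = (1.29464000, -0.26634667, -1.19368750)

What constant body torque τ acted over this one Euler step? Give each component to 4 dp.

rate change Δω = (-0.00536000, 0.03365333, 0.00631250)
applied torque τ = (-0.0500, 0.1900, 0.0700)

τ = (-0.0500, 0.1900, 0.0700)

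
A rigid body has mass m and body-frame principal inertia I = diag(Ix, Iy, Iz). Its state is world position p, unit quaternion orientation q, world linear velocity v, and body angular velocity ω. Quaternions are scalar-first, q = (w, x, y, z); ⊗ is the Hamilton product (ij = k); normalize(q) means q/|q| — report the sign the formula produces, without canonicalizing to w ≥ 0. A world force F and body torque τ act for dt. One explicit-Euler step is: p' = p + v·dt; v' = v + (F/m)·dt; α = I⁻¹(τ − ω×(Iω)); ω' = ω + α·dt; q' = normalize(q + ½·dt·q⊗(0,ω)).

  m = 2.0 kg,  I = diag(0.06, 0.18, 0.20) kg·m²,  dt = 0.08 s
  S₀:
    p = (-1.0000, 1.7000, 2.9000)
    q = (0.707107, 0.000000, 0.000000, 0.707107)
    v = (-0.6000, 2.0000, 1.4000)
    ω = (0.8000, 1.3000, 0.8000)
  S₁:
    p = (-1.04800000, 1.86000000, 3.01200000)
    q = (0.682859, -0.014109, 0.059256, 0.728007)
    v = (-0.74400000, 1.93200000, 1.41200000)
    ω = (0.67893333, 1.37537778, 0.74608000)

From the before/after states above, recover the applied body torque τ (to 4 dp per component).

ω₁ − ω₀ = (-0.12106667, 0.07537778, -0.05392000)
τ = I·(Δω/dt) + ω₀×(Iω₀) = (-0.0700, 0.0800, -0.0100)

τ = (-0.0700, 0.0800, -0.0100)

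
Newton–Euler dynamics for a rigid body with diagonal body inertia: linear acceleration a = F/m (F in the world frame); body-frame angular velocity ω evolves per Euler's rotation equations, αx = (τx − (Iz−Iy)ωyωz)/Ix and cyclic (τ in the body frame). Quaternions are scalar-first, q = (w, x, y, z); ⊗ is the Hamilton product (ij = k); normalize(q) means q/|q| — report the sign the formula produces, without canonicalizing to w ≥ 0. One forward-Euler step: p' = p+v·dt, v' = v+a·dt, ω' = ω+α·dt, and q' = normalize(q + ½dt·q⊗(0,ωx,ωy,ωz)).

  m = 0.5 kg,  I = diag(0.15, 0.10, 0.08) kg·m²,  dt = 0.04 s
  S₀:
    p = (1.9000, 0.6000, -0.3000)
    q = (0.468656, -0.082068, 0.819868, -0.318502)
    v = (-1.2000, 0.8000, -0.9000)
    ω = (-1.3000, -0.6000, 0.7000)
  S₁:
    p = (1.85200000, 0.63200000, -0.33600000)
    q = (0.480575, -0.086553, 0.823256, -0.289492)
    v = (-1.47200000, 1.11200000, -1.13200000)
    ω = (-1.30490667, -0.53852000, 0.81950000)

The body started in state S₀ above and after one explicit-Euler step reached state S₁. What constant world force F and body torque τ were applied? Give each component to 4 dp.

F = (-3.4000, 3.9000, -2.9000)
τ = (-0.0100, 0.0900, 0.2000)

rate change Δω = (-0.00490667, 0.06148000, 0.11950000)
precession coupling = (0.0084, -0.0637, -0.0390)
applied torque τ = (-0.0100, 0.0900, 0.2000)
velocity change Δv = (-0.27200000, 0.31200000, -0.23200000)
applied force F = (-3.4000, 3.9000, -2.9000)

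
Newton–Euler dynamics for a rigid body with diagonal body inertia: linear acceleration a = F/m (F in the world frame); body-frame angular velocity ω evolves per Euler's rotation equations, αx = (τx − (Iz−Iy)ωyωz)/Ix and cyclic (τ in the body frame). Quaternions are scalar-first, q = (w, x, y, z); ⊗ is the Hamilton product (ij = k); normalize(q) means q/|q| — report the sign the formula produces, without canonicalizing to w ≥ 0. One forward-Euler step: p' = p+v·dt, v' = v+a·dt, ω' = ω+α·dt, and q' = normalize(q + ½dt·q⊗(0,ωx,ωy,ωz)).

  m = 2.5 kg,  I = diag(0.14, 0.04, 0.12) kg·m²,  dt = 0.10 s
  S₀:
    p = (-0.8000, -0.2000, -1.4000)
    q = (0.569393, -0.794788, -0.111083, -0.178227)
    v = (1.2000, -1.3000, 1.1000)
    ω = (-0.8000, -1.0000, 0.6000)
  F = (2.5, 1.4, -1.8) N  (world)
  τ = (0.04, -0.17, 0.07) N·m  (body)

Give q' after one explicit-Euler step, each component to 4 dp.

q' = (0.5361, -0.8277, -0.1083, -0.1255)

2q̇ = q⊗(0,ω) = (-0.6399772, -0.7003912, 0.0500614, 1.0475574)
q + ½dt·q⊗(0,ω), renormalized = (0.5361, -0.8277, -0.1083, -0.1255)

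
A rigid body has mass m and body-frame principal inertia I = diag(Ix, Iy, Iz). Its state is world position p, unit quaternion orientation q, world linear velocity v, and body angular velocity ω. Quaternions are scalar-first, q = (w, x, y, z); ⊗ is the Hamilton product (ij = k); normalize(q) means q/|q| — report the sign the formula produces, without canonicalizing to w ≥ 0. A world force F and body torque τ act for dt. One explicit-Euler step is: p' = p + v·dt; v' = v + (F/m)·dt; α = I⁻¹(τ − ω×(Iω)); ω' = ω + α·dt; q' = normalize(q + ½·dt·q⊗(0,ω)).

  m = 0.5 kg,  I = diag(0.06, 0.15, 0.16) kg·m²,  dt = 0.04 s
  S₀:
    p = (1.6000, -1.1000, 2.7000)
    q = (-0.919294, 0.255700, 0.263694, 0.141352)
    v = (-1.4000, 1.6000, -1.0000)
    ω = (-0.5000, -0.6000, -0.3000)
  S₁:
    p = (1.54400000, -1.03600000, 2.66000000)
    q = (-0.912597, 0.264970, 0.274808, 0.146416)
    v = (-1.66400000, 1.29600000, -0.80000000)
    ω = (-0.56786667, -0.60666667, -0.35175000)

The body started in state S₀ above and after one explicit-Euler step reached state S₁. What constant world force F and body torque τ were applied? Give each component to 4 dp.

velocity change Δv = (-0.26400000, -0.30400000, 0.20000000)
m·(v₁−v₀)/dt = (-3.3000, -3.8000, 2.5000)
Δω = ω₁−ω₀ = (-0.06786667, -0.00666667, -0.05175000)
applied torque τ = (-0.1000, -0.0400, -0.1800)

F = (-3.3000, -3.8000, 2.5000)
τ = (-0.1000, -0.0400, -0.1800)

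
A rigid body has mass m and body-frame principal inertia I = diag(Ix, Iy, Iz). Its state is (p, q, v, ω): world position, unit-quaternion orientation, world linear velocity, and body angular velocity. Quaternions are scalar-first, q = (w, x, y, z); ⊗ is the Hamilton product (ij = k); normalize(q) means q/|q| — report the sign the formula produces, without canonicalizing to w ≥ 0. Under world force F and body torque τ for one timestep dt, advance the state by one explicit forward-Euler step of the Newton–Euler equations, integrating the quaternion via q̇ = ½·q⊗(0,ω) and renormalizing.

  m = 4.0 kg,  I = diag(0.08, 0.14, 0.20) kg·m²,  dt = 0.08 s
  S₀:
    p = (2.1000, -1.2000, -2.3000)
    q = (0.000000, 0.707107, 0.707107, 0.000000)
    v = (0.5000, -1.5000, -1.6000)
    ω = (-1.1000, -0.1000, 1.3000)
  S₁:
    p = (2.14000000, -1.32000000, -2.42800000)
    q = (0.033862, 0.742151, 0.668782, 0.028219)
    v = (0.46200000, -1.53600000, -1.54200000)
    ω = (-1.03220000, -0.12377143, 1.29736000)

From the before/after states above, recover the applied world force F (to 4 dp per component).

v₁ − v₀ = (-0.03800000, -0.03600000, 0.05800000)
F = m·Δv/dt = (-1.9000, -1.8000, 2.9000)

F = (-1.9000, -1.8000, 2.9000)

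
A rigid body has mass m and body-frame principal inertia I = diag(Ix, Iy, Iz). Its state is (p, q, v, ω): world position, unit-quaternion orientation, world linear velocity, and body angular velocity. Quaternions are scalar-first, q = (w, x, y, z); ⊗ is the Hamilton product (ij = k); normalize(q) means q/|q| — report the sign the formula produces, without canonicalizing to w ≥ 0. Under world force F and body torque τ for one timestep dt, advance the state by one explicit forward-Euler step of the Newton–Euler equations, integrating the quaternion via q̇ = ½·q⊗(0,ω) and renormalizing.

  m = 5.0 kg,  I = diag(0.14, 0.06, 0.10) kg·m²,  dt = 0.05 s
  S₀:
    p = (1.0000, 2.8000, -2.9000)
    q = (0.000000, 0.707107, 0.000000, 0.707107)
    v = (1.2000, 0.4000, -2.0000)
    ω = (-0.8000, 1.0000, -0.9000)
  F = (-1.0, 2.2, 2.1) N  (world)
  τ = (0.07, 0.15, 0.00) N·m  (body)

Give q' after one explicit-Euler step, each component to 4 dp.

q' = (0.0300, 0.6889, 0.0018, 0.7242)

Hamilton product q⊗(0,ω) = (1.2020819, -0.7071070, 0.0707107, 0.7071070)
updated quaternion q' = (0.0300, 0.6889, 0.0018, 0.7242)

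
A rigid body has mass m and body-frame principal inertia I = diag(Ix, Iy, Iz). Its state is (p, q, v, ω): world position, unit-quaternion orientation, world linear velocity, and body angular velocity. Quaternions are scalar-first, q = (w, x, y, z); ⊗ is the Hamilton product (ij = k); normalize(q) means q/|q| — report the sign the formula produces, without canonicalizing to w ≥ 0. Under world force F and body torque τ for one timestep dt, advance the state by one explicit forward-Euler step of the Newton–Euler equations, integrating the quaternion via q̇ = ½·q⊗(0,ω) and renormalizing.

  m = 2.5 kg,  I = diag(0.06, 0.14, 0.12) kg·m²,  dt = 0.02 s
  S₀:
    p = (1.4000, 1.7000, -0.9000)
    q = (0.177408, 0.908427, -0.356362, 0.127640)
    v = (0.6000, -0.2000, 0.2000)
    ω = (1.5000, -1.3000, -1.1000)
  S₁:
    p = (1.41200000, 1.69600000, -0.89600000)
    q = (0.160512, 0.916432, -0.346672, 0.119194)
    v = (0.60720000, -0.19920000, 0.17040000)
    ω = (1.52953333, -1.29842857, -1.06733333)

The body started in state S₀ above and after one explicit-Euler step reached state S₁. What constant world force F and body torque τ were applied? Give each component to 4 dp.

F = (0.9000, 0.1000, -3.7000)
τ = (0.0600, 0.1100, 0.0400)

ω₁ − ω₀ = (0.02953333, 0.00157143, 0.03266667)
precession coupling = (-0.0286, 0.0990, -0.1560)
applied torque τ = (0.0600, 0.1100, 0.0400)
v₁ − v₀ = (0.00720000, 0.00080000, -0.02960000)
F = m·Δv/dt = (0.9000, 0.1000, -3.7000)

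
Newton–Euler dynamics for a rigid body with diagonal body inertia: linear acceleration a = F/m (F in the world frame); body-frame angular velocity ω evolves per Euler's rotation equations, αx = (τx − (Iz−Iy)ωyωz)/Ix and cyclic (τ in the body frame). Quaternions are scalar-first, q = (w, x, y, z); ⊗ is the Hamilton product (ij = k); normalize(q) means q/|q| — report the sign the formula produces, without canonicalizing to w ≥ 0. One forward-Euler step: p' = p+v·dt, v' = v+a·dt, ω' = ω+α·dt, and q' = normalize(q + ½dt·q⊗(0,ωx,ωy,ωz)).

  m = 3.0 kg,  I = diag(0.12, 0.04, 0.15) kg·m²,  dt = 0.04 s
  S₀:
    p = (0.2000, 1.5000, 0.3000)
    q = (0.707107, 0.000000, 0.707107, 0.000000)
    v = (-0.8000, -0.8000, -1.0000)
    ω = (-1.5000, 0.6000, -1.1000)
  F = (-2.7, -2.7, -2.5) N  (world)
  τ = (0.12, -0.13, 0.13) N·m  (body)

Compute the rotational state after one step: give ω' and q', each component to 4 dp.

ω' = (-1.4358, 0.5195, -1.0845)
q' = (0.6981, -0.0367, 0.7150, 0.0057)

α = I⁻¹(τ − ω×Iω) = (1.6050, -2.0125, 0.3867)
new body rate ω' = (-1.4358, 0.5195, -1.0845)
Hamilton product q⊗(0,ω) = (-0.4242642, -1.8384782, 0.4242642, 0.2828428)
q' = normalize(q + ½dt·q⊗(0,ω)) = (0.6981, -0.0367, 0.7150, 0.0057)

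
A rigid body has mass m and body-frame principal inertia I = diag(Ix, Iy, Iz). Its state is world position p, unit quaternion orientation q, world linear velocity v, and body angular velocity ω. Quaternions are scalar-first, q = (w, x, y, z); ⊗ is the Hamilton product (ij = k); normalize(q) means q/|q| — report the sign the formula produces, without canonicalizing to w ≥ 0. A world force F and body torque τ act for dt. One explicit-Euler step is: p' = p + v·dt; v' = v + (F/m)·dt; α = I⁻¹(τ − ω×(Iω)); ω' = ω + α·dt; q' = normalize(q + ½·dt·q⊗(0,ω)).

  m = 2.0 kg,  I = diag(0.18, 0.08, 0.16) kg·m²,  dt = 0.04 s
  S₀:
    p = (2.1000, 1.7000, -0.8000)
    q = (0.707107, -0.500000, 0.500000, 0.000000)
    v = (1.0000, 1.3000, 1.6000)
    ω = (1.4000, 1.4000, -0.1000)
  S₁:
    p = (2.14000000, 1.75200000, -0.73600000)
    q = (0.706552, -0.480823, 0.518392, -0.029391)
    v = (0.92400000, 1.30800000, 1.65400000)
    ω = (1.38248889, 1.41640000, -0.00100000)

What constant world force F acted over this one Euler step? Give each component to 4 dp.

velocity change Δv = (-0.07600000, 0.00800000, 0.05400000)
F = m·Δv/dt = (-3.8000, 0.4000, 2.7000)

F = (-3.8000, 0.4000, 2.7000)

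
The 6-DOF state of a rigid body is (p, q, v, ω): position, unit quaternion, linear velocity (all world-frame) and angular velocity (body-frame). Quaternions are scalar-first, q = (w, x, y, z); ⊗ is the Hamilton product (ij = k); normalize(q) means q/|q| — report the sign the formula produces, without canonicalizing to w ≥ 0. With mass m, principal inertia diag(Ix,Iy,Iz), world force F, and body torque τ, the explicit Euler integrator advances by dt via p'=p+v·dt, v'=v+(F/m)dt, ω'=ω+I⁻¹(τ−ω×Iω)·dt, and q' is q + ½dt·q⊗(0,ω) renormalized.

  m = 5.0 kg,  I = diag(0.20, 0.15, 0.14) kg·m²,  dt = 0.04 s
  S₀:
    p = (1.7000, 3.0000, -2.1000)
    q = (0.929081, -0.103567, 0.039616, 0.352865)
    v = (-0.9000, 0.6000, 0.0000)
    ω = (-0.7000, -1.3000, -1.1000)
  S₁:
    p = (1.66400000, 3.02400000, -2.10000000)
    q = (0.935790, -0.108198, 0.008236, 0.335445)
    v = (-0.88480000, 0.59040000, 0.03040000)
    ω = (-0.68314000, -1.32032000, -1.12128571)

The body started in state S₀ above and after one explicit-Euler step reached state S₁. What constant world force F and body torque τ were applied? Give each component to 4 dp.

F = (1.9000, -1.2000, 3.8000)
τ = (0.0700, -0.0300, -0.1200)

Δv = v₁−v₀ = (0.01520000, -0.00960000, 0.03040000)
m·(v₁−v₀)/dt = (1.9000, -1.2000, 3.8000)
rate change Δω = (0.01686000, -0.02032000, -0.02128571)
precession coupling = (-0.0143, 0.0462, -0.0455)
τ = I·(Δω/dt) + ω₀×(Iω₀) = (0.0700, -0.0300, -0.1200)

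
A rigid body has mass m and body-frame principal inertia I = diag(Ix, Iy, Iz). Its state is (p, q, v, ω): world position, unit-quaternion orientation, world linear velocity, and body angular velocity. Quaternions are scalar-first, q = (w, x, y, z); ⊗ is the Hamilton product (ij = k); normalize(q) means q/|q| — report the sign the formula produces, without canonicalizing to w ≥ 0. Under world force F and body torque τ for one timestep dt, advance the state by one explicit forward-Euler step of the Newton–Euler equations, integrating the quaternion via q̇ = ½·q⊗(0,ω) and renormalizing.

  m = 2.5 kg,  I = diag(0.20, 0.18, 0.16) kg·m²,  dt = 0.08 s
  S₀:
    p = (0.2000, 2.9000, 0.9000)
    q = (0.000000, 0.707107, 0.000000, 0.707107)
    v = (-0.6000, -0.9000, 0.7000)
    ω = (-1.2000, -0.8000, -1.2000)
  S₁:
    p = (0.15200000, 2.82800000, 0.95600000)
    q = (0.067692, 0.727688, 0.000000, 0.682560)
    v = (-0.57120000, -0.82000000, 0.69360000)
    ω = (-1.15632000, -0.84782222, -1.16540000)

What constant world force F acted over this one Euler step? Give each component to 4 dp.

F = (0.9000, 2.5000, -0.2000)

v₁ − v₀ = (0.02880000, 0.08000000, -0.00640000)
F = m·Δv/dt = (0.9000, 2.5000, -0.2000)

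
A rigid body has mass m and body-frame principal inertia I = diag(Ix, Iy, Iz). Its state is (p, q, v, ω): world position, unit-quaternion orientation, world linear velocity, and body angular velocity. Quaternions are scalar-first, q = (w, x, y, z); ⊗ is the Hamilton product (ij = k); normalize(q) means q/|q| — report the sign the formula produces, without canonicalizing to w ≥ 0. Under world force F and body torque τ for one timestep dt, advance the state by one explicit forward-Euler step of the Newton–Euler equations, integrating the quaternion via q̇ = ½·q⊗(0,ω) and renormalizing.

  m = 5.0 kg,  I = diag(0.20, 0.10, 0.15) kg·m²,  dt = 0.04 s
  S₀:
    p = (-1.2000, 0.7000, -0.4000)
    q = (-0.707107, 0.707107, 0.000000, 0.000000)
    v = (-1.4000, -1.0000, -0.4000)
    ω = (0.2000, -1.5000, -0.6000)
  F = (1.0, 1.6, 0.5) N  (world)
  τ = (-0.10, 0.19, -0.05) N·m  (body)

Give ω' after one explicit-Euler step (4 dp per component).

angular accel α = (-0.7250, 1.9600, -0.5333)
new body rate ω' = (0.1710, -1.4216, -0.6213)

ω' = (0.1710, -1.4216, -0.6213)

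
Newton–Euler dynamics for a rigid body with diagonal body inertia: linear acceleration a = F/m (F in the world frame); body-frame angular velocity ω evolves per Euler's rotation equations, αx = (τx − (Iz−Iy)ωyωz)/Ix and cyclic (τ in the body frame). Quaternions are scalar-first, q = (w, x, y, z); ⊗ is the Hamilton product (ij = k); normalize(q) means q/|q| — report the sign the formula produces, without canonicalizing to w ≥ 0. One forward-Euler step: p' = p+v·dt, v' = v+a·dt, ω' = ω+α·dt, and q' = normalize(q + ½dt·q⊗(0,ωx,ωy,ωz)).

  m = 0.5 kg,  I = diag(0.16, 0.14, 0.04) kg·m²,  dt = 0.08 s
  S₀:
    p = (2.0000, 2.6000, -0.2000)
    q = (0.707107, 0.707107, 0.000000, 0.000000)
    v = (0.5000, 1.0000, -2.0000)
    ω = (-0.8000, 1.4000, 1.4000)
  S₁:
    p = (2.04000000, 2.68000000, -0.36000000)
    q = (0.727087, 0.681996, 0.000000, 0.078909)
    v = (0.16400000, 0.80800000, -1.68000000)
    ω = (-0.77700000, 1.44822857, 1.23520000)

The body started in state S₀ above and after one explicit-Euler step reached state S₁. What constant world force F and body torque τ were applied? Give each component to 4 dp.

F = (-2.1000, -1.2000, 2.0000)
τ = (-0.1500, -0.0500, -0.0600)

rate change Δω = (0.02300000, 0.04822857, -0.16480000)
ω₀×(Iω₀) = (-0.1960, -0.1344, 0.0224)
I·α + gyro = (-0.1500, -0.0500, -0.0600)
Δv = v₁−v₀ = (-0.33600000, -0.19200000, 0.32000000)
F = m·Δv/dt = (-2.1000, -1.2000, 2.0000)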